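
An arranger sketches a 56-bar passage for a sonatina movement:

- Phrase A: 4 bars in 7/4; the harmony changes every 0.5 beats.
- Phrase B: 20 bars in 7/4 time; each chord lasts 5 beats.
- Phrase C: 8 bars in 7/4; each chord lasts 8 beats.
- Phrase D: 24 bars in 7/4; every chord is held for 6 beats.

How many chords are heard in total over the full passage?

A: 4·7 = 28 beats, 28/0.5 = 56 chords.
B: 20·7 = 140 beats, 140/5 = 28 chords.
C: 8·7 = 56 beats, 56/8 = 7 chords.
D: 24·7 = 168 beats, 168/6 = 28 chords.
Total: 56 + 28 + 7 + 28 = 119.

119 chords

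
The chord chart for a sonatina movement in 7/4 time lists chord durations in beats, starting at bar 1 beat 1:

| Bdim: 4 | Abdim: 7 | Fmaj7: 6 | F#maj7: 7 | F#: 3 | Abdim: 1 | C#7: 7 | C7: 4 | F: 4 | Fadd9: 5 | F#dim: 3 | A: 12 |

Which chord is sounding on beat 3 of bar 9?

Beat 3 of bar 9 is beat (9−1)×7 + 3 = 59 overall.
Running totals: Bdim ends at 4, Abdim ends at 11, Fmaj7 ends at 17, F#maj7 ends at 24, F# ends at 27, Abdim ends at 28, C#7 ends at 35, C7 ends at 39, F ends at 43, Fadd9 ends at 48, F#dim ends at 51, A ends at 63.
Beat 59 falls within A.

A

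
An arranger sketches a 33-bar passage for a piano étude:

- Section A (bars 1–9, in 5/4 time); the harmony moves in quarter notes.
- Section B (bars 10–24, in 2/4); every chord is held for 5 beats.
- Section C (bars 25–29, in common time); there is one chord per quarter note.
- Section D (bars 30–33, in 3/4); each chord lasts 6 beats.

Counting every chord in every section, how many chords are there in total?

A: 9 bars × 5 beats = 45 beats; 1 beat/chord → 45 chords.
B: 15 bars × 2 beats = 30 beats; 5 beats/chord → 6 chords.
C: 5 bars × 4 beats = 20 beats; 1 beat/chord → 20 chords.
D: 4 bars × 3 beats = 12 beats; 6 beats/chord → 2 chords.
Total: 45 + 6 + 20 + 2 = 73.

73 chords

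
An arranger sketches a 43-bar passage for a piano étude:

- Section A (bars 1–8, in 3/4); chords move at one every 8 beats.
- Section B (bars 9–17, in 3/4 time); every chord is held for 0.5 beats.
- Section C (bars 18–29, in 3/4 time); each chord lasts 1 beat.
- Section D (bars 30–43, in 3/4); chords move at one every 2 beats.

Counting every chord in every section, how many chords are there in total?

A: 8·3 = 24 beats, 24/8 = 3 chords.
B: 9·3 = 27 beats, 27/0.5 = 54 chords.
C: 12·3 = 36 beats, 36/1 = 36 chords.
D: 14·3 = 42 beats, 42/2 = 21 chords.
Total: 3 + 54 + 36 + 21 = 114.

114 chords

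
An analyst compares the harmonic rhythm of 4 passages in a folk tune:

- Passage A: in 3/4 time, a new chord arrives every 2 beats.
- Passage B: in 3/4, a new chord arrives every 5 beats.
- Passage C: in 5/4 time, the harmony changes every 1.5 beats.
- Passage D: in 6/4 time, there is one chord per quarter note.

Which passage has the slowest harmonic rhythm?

A: each chord is 2 beats in 3/4, so 1.5 per bar.
B: each chord is 5 beats in 3/4, so 0.6 per bar.
C: each chord is 1.5 beats in 5/4, so 10/3 per bar.
D: each chord is 1 beat in 6/4, so 6 per bar.
Slowest is B at 0.6 chords/bar.

Passage B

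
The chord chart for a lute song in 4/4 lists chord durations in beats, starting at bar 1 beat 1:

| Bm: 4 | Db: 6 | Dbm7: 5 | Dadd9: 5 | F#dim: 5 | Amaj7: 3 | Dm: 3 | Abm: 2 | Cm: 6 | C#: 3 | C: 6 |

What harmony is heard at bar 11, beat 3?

Beat 3 of bar 11 is beat (11−1)×4 + 3 = 43 overall.
Running totals: Bm ends at 4, Db ends at 10, Dbm7 ends at 15, Dadd9 ends at 20, F#dim ends at 25, Amaj7 ends at 28, Dm ends at 31, Abm ends at 33, Cm ends at 39, C# ends at 42, C ends at 48.
Beat 43 falls within C.

C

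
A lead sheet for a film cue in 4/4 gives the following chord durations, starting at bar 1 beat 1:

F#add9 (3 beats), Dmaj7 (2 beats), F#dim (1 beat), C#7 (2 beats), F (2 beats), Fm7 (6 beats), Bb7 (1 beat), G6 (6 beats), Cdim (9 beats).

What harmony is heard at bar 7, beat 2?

Beat 2 of bar 7 is beat (7−1)×4 + 2 = 26 overall.
Running totals: F#add9 ends at 3, Dmaj7 ends at 5, F#dim ends at 6, C#7 ends at 8, F ends at 10, Fm7 ends at 16, Bb7 ends at 17, G6 ends at 23, Cdim ends at 32.
Beat 26 falls within Cdim.

Cdim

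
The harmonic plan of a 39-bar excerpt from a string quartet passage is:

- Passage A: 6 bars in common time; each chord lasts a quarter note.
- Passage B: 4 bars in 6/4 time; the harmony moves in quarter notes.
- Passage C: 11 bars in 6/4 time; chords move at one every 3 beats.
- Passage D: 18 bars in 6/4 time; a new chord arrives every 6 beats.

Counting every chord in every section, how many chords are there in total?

A: 6 bars × 4 beats = 24 beats; 1 beat/chord → 24 chords.
B: 4 bars × 6 beats = 24 beats; 1 beat/chord → 24 chords.
C: 11 bars × 6 beats = 66 beats; 3 beats/chord → 22 chords.
D: 18 bars × 6 beats = 108 beats; 6 beats/chord → 18 chords.
Total: 24 + 24 + 22 + 18 = 88.

88 chords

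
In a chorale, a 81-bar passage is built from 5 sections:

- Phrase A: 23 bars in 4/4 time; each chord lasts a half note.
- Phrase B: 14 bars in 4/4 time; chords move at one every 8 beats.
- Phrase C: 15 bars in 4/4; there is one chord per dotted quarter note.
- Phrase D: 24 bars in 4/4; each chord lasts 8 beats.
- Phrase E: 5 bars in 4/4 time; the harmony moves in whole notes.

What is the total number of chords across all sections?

110 chords

A: 23 bars × 4 beats = 92 beats; 2 beats/chord → 46 chords.
B: 14 bars × 4 beats = 56 beats; 8 beats/chord → 7 chords.
C: 15 bars × 4 beats = 60 beats; 1.5 beats/chord → 40 chords.
D: 24 bars × 4 beats = 96 beats; 8 beats/chord → 12 chords.
E: 5 bars × 4 beats = 20 beats; 4 beats/chord → 5 chords.
Total: 46 + 7 + 40 + 12 + 5 = 110.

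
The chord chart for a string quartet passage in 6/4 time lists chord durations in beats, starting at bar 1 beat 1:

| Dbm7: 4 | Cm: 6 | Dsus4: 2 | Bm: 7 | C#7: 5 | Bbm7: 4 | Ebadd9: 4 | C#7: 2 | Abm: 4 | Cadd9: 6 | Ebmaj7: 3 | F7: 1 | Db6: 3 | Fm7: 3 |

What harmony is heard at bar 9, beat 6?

Fm7

Beat 6 of bar 9 is beat (9−1)×6 + 6 = 54 overall.
Running totals: Dbm7 ends at 4, Cm ends at 10, Dsus4 ends at 12, Bm ends at 19, C#7 ends at 24, Bbm7 ends at 28, Ebadd9 ends at 32, C#7 ends at 34, Abm ends at 38, Cadd9 ends at 44, Ebmaj7 ends at 47, F7 ends at 48, Db6 ends at 51, Fm7 ends at 54.
Beat 54 falls within Fm7.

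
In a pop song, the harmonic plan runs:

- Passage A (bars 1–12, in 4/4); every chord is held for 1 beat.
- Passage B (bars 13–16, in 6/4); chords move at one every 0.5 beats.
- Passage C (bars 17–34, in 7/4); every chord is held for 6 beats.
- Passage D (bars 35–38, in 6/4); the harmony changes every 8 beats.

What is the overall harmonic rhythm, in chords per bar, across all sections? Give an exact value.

A: 12 × 4 = 48 beats ÷ 1 = 48 chords.
B: 4 × 6 = 24 beats ÷ 0.5 = 48 chords.
C: 18 × 7 = 126 beats ÷ 6 = 21 chords.
D: 4 × 6 = 24 beats ÷ 8 = 3 chords.
Overall: 120 chords over 38 bars → 120/38 = 60/19 chords per bar.

60/19 chords per bar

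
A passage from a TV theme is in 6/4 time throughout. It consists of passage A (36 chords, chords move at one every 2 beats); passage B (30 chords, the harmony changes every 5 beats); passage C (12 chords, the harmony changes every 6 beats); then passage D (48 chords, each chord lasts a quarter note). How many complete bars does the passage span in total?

A: 36 × 2 = 72 beats = 12 bars.
B: 30 × 5 = 150 beats = 25 bars.
C: 12 × 6 = 72 beats = 12 bars.
D: 48 × 1 = 48 beats = 8 bars.
Total: 12 + 25 + 12 + 8 = 57 bars.

57 bars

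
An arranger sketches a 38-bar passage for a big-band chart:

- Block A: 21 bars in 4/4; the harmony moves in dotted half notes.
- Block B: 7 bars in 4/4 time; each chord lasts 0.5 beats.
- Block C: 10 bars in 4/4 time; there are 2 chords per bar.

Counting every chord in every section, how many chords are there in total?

A has 84 beats and chords last 3 each, so 28 chords.
B has 28 beats and chords last 0.5 each, so 56 chords.
C has 40 beats and chords last 2 each, so 20 chords.
Total: 28 + 56 + 20 = 104.

104 chords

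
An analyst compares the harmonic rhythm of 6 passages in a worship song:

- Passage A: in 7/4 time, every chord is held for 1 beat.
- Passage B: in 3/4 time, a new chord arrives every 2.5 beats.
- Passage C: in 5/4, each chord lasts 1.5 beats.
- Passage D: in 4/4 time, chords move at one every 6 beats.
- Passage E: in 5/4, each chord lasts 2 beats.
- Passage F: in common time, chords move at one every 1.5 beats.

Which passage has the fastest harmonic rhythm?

Passage A

A: 7 beats/bar ÷ 1 beat/chord = 7 chords/bar.
B: 3 beats/bar ÷ 2.5 beats/chord = 1.2 chords/bar.
C: 5 beats/bar ÷ 1.5 beats/chord = 10/3 chords/bar.
D: 4 beats/bar ÷ 6 beats/chord = 2/3 chords/bar.
E: 5 beats/bar ÷ 2 beats/chord = 2.5 chords/bar.
F: 4 beats/bar ÷ 1.5 beats/chord = 8/3 chords/bar.
Fastest is A at 7 chords/bar.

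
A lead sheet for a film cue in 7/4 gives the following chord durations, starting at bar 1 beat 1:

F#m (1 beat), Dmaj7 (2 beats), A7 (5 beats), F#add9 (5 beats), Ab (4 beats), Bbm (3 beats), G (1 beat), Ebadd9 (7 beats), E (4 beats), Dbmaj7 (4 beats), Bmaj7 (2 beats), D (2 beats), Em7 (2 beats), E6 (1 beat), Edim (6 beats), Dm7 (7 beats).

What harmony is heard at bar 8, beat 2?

Beat 2 of bar 8 is beat (8−1)×7 + 2 = 51 overall.
Running totals: F#m ends at 1, Dmaj7 ends at 3, A7 ends at 8, F#add9 ends at 13, Ab ends at 17, Bbm ends at 20, G ends at 21, Ebadd9 ends at 28, E ends at 32, Dbmaj7 ends at 36, Bmaj7 ends at 38, D ends at 40, Em7 ends at 42, E6 ends at 43, Edim ends at 49, Dm7 ends at 56.
Beat 51 falls within Dm7.

Dm7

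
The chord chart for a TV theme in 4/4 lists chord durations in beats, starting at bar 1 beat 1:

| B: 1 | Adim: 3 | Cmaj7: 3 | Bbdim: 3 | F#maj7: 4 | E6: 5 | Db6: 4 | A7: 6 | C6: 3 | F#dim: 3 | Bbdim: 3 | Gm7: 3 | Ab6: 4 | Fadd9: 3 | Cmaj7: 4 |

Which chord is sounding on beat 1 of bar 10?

Beat 1 of bar 10 is beat (10−1)×4 + 1 = 37 overall.
Running totals: B ends at 1, Adim ends at 4, Cmaj7 ends at 7, Bbdim ends at 10, F#maj7 ends at 14, E6 ends at 19, Db6 ends at 23, A7 ends at 29, C6 ends at 32, F#dim ends at 35, Bbdim ends at 38.
Beat 37 falls within Bbdim.

Bbdim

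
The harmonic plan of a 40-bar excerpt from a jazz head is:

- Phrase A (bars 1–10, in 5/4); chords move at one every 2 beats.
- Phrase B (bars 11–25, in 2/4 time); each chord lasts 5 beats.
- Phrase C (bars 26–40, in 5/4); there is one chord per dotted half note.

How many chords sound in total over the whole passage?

56 chords

A: 10 bars × 5 beats = 50 beats; 2 beats/chord → 25 chords.
B: 15 bars × 2 beats = 30 beats; 5 beats/chord → 6 chords.
C: 15 bars × 5 beats = 75 beats; 3 beats/chord → 25 chords.
Total: 25 + 6 + 25 = 56.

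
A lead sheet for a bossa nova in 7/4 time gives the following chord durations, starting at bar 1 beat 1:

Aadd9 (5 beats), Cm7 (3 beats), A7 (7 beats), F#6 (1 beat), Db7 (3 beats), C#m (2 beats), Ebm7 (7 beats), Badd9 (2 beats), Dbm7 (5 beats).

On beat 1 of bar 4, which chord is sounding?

Ebm7

Beat 1 of bar 4 is beat (4−1)×7 + 1 = 22 overall.
Running totals: Aadd9 ends at 5, Cm7 ends at 8, A7 ends at 15, F#6 ends at 16, Db7 ends at 19, C#m ends at 21, Ebm7 ends at 28.
Beat 22 falls within Ebm7.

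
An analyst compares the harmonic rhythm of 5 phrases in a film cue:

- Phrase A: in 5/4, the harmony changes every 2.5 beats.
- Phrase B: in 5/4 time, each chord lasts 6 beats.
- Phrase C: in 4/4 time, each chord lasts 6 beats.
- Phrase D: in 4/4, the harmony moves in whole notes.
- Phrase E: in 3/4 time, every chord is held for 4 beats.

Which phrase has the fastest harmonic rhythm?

A: each chord is 2.5 beats in 5/4, so 2 per bar.
B: each chord is 6 beats in 5/4, so 5/6 per bar.
C: each chord is 6 beats in 4/4, so 2/3 per bar.
D: each chord is 4 beats in 4/4, so 1 per bar.
E: each chord is 4 beats in 3/4, so 0.75 per bar.
Fastest is A at 2 chords/bar.

Phrase A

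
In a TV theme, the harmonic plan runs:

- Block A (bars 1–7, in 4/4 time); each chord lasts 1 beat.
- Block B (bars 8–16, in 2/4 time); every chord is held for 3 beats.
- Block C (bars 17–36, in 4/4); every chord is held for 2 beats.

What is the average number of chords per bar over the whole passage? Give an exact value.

A: 7 bars of 4 beats is 28 beats; at 1 beat each that's 28 chords.
B: 9 bars of 2 beats is 18 beats; at 3 beats each that's 6 chords.
C: 20 bars of 4 beats is 80 beats; at 2 beats each that's 40 chords.
Overall: 74 chords over 36 bars → 74/36 = 37/18 chords per bar.

37/18 chords per bar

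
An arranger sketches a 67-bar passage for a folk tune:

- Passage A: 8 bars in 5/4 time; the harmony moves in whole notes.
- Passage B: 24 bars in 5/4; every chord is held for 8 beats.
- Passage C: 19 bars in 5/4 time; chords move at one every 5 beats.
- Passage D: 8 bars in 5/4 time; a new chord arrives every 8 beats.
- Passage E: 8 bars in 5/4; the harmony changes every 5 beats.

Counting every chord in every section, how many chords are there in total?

57 chords

A: 8·5 = 40 beats, 40/4 = 10 chords.
B: 24·5 = 120 beats, 120/8 = 15 chords.
C: 19·5 = 95 beats, 95/5 = 19 chords.
D: 8·5 = 40 beats, 40/8 = 5 chords.
E: 8·5 = 40 beats, 40/5 = 8 chords.
Total: 10 + 15 + 19 + 5 + 8 = 57.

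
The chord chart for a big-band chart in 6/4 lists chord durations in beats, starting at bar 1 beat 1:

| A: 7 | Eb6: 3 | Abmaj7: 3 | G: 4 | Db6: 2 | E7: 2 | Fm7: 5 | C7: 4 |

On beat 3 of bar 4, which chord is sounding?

E7

Beat 3 of bar 4 is beat (4−1)×6 + 3 = 21 overall.
Running totals: A ends at 7, Eb6 ends at 10, Abmaj7 ends at 13, G ends at 17, Db6 ends at 19, E7 ends at 21.
Beat 21 falls within E7.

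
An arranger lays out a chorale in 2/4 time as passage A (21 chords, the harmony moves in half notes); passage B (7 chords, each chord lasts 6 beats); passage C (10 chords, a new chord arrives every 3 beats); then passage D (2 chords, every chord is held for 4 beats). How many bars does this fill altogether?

A: 21 × 2 = 42 beats = 21 bars.
B: 7 × 6 = 42 beats = 21 bars.
C: 10 × 3 = 30 beats = 15 bars.
D: 2 × 4 = 8 beats = 4 bars.
Total: 21 + 21 + 15 + 4 = 61 bars.

61 bars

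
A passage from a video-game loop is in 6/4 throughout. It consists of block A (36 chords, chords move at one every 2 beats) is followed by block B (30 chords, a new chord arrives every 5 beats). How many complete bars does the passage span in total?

A: 36 × 2 = 72 beats = 12 bars.
B: 30 × 5 = 150 beats = 25 bars.
Total: 12 + 25 = 37 bars.

37 bars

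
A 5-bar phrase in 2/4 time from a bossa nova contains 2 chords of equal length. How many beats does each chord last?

5 bars × 2 beats/bar = 10 beats total.
10 beats ÷ 2 chords = 5 beats per chord.

5 beats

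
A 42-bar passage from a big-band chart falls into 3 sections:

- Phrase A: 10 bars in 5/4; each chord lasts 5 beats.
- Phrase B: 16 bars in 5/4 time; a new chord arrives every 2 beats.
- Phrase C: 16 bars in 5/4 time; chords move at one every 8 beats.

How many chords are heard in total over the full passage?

A has 50 beats and chords last 5 each, so 10 chords.
B has 80 beats and chords last 2 each, so 40 chords.
C has 80 beats and chords last 8 each, so 10 chords.
Total: 10 + 40 + 10 = 60.

60 chords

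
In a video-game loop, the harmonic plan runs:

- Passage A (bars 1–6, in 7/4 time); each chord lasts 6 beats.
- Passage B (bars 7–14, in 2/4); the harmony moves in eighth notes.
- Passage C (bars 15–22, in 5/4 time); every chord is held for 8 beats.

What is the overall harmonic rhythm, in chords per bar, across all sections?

2 chords per bar

A: 6 × 7 = 42 beats ÷ 6 = 7 chords.
B: 8 × 2 = 16 beats ÷ 0.5 = 32 chords.
C: 8 × 5 = 40 beats ÷ 8 = 5 chords.
Overall: 44 chords over 22 bars → 44/22 = 2 chords per bar.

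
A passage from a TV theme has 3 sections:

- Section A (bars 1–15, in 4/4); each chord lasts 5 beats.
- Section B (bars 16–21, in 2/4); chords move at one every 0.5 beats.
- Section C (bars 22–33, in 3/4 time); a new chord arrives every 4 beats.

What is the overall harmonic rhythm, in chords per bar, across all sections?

15/11 chords per bar

A: 15 × 4 = 60 beats ÷ 5 = 12 chords.
B: 6 × 2 = 12 beats ÷ 0.5 = 24 chords.
C: 12 × 3 = 36 beats ÷ 4 = 9 chords.
Overall: 45 chords over 33 bars → 45/33 = 15/11 chords per bar.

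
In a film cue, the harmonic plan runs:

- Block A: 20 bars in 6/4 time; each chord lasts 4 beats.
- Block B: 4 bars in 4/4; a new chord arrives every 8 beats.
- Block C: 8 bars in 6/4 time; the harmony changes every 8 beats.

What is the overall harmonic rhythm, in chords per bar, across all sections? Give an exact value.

A: 20 × 6 = 120 beats ÷ 4 = 30 chords.
B: 4 × 4 = 16 beats ÷ 8 = 2 chords.
C: 8 × 6 = 48 beats ÷ 8 = 6 chords.
Overall: 38 chords over 32 bars → 38/32 = 19/16 chords per bar.

19/16 chords per bar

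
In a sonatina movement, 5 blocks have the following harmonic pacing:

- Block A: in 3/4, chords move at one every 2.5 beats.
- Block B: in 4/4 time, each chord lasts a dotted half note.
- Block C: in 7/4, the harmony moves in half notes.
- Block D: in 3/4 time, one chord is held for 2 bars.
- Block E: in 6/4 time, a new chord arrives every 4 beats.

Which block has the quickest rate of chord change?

A: each chord is 2.5 beats in 3/4, so 1.2 per bar.
B: each chord is 3 beats in 4/4, so 4/3 per bar.
C: each chord is 2 beats in 7/4, so 3.5 per bar.
D: each chord is 6 beats in 3/4, so 0.5 per bar.
E: each chord is 4 beats in 6/4, so 1.5 per bar.
Fastest is C at 3.5 chords/bar.

Block C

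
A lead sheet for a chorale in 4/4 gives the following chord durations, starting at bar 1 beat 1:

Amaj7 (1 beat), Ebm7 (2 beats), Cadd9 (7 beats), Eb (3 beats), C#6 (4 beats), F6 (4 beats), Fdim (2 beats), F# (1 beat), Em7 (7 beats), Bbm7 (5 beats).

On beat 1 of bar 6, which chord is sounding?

Beat 1 of bar 6 is beat (6−1)×4 + 1 = 21 overall.
Running totals: Amaj7 ends at 1, Ebm7 ends at 3, Cadd9 ends at 10, Eb ends at 13, C#6 ends at 17, F6 ends at 21.
Beat 21 falls within F6.

F6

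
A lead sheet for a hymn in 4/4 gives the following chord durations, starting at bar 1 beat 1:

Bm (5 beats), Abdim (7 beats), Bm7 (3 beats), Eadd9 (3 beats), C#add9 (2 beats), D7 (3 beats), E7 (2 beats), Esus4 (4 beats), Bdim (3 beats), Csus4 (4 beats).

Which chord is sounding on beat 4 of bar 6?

Beat 4 of bar 6 is beat (6−1)×4 + 4 = 24 overall.
Running totals: Bm ends at 5, Abdim ends at 12, Bm7 ends at 15, Eadd9 ends at 18, C#add9 ends at 20, D7 ends at 23, E7 ends at 25.
Beat 24 falls within E7.

E7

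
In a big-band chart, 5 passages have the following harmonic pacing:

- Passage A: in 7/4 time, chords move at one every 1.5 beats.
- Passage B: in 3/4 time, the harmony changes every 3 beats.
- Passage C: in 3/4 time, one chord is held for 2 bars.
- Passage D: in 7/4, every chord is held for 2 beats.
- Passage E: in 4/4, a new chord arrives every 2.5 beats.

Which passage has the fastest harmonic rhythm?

A: 7/1.5 = 14/3 chords/bar.
B: 3/3 = 1 chord/bar.
C: 3/6 = 0.5 chords/bar.
D: 7/2 = 3.5 chords/bar.
E: 4/2.5 = 1.6 chords/bar.
Fastest is A at 14/3 chords/bar.

Passage A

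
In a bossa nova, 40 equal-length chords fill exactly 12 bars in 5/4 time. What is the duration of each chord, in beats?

1.5 beats

12 bars × 5 beats/bar = 60 beats total.
60 beats ÷ 40 chords = 1.5 beats per chord.
(That is a dotted quarter note.)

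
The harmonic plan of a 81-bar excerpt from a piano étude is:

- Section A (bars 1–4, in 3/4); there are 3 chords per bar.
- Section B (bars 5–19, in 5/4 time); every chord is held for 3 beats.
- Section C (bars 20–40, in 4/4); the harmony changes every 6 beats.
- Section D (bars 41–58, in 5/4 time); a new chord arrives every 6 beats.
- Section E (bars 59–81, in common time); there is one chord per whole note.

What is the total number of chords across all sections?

A: 4 bars × 3 beats = 12 beats; 1 beat/chord → 12 chords.
B: 15 bars × 5 beats = 75 beats; 3 beats/chord → 25 chords.
C: 21 bars × 4 beats = 84 beats; 6 beats/chord → 14 chords.
D: 18 bars × 5 beats = 90 beats; 6 beats/chord → 15 chords.
E: 23 bars × 4 beats = 92 beats; 4 beats/chord → 23 chords.
Total: 12 + 25 + 14 + 15 + 23 = 89.

89 chords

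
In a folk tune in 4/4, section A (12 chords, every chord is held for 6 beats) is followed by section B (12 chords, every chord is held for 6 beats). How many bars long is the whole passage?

A: 12 × 6 = 72 beats = 18 bars.
B: 12 × 6 = 72 beats = 18 bars.
Total: 18 + 18 = 36 bars.

36 bars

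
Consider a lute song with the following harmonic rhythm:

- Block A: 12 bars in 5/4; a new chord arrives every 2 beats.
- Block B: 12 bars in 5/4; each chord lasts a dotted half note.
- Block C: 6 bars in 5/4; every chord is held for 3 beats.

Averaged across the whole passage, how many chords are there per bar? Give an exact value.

2 chords per bar

A: 12 bars of 5 beats is 60 beats; at 2 beats each that's 30 chords.
B: 12 bars of 5 beats is 60 beats; at 3 beats each that's 20 chords.
C: 6 bars of 5 beats is 30 beats; at 3 beats each that's 10 chords.
Overall: 60 chords over 30 bars → 60/30 = 2 chords per bar.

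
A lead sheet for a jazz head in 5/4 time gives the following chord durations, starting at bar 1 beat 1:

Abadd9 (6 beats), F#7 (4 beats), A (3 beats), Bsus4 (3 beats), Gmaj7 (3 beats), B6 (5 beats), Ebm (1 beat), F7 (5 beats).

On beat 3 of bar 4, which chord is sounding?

Beat 3 of bar 4 is beat (4−1)×5 + 3 = 18 overall.
Running totals: Abadd9 ends at 6, F#7 ends at 10, A ends at 13, Bsus4 ends at 16, Gmaj7 ends at 19.
Beat 18 falls within Gmaj7.

Gmaj7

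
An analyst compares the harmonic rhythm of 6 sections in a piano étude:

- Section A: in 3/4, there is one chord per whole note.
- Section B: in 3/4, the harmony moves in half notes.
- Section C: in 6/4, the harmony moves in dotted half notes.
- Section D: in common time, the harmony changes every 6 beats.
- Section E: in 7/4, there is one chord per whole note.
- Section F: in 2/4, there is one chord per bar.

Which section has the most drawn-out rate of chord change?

A: each chord is 4 beats in 3/4, so 0.75 per bar.
B: each chord is 2 beats in 3/4, so 1.5 per bar.
C: each chord is 3 beats in 6/4, so 2 per bar.
D: each chord is 6 beats in 4/4, so 2/3 per bar.
E: each chord is 4 beats in 7/4, so 1.75 per bar.
F: each chord is 2 beats in 2/4, so 1 per bar.
Slowest is D at 2/3 chords/bar.

Section D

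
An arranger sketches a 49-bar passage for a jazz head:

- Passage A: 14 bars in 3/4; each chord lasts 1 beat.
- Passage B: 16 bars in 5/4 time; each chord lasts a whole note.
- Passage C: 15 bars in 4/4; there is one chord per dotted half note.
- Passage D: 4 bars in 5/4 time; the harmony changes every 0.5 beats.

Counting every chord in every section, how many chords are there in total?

122 chords

A: 14 bars × 3 beats = 42 beats; 1 beat/chord → 42 chords.
B: 16 bars × 5 beats = 80 beats; 4 beats/chord → 20 chords.
C: 15 bars × 4 beats = 60 beats; 3 beats/chord → 20 chords.
D: 4 bars × 5 beats = 20 beats; 0.5 beats/chord → 40 chords.
Total: 42 + 20 + 20 + 40 = 122.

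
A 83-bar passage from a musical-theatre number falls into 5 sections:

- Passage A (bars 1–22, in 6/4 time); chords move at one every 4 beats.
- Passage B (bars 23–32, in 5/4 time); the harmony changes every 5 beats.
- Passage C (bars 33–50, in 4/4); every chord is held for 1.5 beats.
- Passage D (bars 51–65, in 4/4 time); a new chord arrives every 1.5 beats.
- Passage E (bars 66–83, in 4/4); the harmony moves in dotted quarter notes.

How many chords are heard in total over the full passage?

179 chords

A: 22·6 = 132 beats, 132/4 = 33 chords.
B: 10·5 = 50 beats, 50/5 = 10 chords.
C: 18·4 = 72 beats, 72/1.5 = 48 chords.
D: 15·4 = 60 beats, 60/1.5 = 40 chords.
E: 18·4 = 72 beats, 72/1.5 = 48 chords.
Total: 33 + 10 + 48 + 40 + 48 = 179.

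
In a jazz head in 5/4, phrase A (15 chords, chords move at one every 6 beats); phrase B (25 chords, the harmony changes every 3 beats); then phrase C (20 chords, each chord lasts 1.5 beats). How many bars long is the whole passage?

A: 15 × 6 = 90 beats = 18 bars.
B: 25 × 3 = 75 beats = 15 bars.
C: 20 × 1.5 = 30 beats = 6 bars.
Total: 18 + 15 + 6 = 39 bars.

39 bars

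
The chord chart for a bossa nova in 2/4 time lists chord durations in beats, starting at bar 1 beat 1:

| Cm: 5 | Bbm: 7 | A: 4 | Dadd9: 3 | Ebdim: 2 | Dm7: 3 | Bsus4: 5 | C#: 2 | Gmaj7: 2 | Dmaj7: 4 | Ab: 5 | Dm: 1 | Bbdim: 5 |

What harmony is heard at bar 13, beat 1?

Beat 1 of bar 13 is beat (13−1)×2 + 1 = 25 overall.
Running totals: Cm ends at 5, Bbm ends at 12, A ends at 16, Dadd9 ends at 19, Ebdim ends at 21, Dm7 ends at 24, Bsus4 ends at 29.
Beat 25 falls within Bsus4.

Bsus4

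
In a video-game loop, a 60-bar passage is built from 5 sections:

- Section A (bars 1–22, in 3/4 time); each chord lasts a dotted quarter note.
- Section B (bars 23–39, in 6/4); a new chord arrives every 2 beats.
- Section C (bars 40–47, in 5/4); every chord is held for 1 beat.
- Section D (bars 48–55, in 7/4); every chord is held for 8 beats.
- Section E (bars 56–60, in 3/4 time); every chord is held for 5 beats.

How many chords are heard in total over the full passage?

145 chords

A: 22 bars × 3 beats = 66 beats; 1.5 beats/chord → 44 chords.
B: 17 bars × 6 beats = 102 beats; 2 beats/chord → 51 chords.
C: 8 bars × 5 beats = 40 beats; 1 beat/chord → 40 chords.
D: 8 bars × 7 beats = 56 beats; 8 beats/chord → 7 chords.
E: 5 bars × 3 beats = 15 beats; 5 beats/chord → 3 chords.
Total: 44 + 51 + 40 + 7 + 3 = 145.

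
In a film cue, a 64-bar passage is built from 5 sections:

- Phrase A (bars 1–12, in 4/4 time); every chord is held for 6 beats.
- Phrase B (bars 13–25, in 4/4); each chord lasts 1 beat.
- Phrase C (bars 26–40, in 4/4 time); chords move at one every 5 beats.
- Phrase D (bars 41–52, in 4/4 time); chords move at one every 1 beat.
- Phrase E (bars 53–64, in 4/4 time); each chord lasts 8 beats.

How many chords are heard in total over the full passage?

126 chords

A: 12·4 = 48 beats, 48/6 = 8 chords.
B: 13·4 = 52 beats, 52/1 = 52 chords.
C: 15·4 = 60 beats, 60/5 = 12 chords.
D: 12·4 = 48 beats, 48/1 = 48 chords.
E: 12·4 = 48 beats, 48/8 = 6 chords.
Total: 8 + 52 + 12 + 48 + 6 = 126.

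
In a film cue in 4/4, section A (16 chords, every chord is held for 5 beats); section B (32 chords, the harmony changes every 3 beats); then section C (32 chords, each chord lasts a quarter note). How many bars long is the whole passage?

52 bars

A: 16 × 5 = 80 beats = 20 bars.
B: 32 × 3 = 96 beats = 24 bars.
C: 32 × 1 = 32 beats = 8 bars.
Total: 20 + 24 + 8 = 52 bars.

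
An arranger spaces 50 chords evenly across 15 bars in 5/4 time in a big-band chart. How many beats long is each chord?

1.5 beats

15 bars × 5 beats/bar = 75 beats total.
75 beats ÷ 50 chords = 1.5 beats per chord.
(That is a dotted quarter note.)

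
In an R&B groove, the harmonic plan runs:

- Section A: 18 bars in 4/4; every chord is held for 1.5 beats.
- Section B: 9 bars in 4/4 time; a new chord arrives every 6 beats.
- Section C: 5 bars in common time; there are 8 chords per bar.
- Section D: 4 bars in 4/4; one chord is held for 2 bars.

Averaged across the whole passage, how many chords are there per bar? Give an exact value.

A: 18 × 4 = 72 beats ÷ 1.5 = 48 chords.
B: 9 × 4 = 36 beats ÷ 6 = 6 chords.
C: 5 × 4 = 20 beats ÷ 0.5 = 40 chords.
D: 4 × 4 = 16 beats ÷ 8 = 2 chords.
Overall: 96 chords over 36 bars → 96/36 = 8/3 chords per bar.

8/3 chords per bar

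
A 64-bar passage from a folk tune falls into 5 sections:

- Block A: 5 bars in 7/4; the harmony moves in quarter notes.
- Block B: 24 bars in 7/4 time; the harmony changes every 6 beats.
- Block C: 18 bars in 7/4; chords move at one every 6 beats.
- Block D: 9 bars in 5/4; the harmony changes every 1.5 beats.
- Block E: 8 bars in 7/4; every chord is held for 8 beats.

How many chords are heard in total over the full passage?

A: 5 bars × 7 beats = 35 beats; 1 beat/chord → 35 chords.
B: 24 bars × 7 beats = 168 beats; 6 beats/chord → 28 chords.
C: 18 bars × 7 beats = 126 beats; 6 beats/chord → 21 chords.
D: 9 bars × 5 beats = 45 beats; 1.5 beats/chord → 30 chords.
E: 8 bars × 7 beats = 56 beats; 8 beats/chord → 7 chords.
Total: 35 + 28 + 21 + 30 + 7 = 121.

121 chords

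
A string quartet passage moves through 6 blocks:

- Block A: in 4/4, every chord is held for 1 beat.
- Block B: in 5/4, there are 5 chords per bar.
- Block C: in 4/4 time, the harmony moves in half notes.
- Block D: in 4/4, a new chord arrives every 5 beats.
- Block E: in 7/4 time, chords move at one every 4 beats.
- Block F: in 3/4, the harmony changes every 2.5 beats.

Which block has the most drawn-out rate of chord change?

Block D

A: 4 beats/bar ÷ 1 beat/chord = 4 chords/bar.
B: 5 beats/bar ÷ 1 beat/chord = 5 chords/bar.
C: 4 beats/bar ÷ 2 beats/chord = 2 chords/bar.
D: 4 beats/bar ÷ 5 beats/chord = 0.8 chords/bar.
E: 7 beats/bar ÷ 4 beats/chord = 1.75 chords/bar.
F: 3 beats/bar ÷ 2.5 beats/chord = 1.2 chords/bar.
Slowest is D at 0.8 chords/bar.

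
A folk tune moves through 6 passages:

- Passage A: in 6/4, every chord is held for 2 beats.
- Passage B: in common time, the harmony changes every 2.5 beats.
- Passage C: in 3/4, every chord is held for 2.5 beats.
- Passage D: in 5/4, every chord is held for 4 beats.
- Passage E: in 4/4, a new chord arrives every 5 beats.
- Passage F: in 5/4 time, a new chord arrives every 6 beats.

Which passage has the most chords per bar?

Passage A

A: 6/2 = 3 chords/bar.
B: 4/2.5 = 1.6 chords/bar.
C: 3/2.5 = 1.2 chords/bar.
D: 5/4 = 1.25 chords/bar.
E: 4/5 = 0.8 chords/bar.
F: 5/6 = 5/6 chords/bar.
Fastest is A at 3 chords/bar.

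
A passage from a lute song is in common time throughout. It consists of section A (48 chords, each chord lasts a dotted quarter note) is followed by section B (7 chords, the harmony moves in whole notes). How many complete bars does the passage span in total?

A: 48 × 1.5 = 72 beats = 18 bars.
B: 7 × 4 = 28 beats = 7 bars.
Total: 18 + 7 = 25 bars.

25 bars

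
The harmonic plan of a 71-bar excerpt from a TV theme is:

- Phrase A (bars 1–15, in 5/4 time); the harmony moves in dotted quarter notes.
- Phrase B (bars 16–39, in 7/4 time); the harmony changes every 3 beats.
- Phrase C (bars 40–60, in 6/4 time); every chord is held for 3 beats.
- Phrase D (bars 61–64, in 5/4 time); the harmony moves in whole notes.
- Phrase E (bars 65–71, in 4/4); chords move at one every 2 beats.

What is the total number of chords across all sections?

A: 15 bars × 5 beats = 75 beats; 1.5 beats/chord → 50 chords.
B: 24 bars × 7 beats = 168 beats; 3 beats/chord → 56 chords.
C: 21 bars × 6 beats = 126 beats; 3 beats/chord → 42 chords.
D: 4 bars × 5 beats = 20 beats; 4 beats/chord → 5 chords.
E: 7 bars × 4 beats = 28 beats; 2 beats/chord → 14 chords.
Total: 50 + 56 + 42 + 5 + 14 = 167.

167 chords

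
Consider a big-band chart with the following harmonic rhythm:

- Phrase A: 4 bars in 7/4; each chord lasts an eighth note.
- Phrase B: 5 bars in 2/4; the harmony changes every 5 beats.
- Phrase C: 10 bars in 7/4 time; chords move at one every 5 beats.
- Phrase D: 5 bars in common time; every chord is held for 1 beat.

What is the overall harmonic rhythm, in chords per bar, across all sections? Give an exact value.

23/6 chords per bar

A: 4 bars of 7 beats is 28 beats; at 0.5 beats each that's 56 chords.
B: 5 bars of 2 beats is 10 beats; at 5 beats each that's 2 chords.
C: 10 bars of 7 beats is 70 beats; at 5 beats each that's 14 chords.
D: 5 bars of 4 beats is 20 beats; at 1 beat each that's 20 chords.
Overall: 92 chords over 24 bars → 92/24 = 23/6 chords per bar.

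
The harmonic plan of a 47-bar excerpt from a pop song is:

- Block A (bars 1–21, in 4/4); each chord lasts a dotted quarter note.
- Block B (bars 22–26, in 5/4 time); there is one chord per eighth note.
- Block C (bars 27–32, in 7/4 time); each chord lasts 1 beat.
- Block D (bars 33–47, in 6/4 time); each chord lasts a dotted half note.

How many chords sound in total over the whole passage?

A has 84 beats and chords last 1.5 each, so 56 chords.
B has 25 beats and chords last 0.5 each, so 50 chords.
C has 42 beats and chords last 1 each, so 42 chords.
D has 90 beats and chords last 3 each, so 30 chords.
Total: 56 + 50 + 42 + 30 = 178.

178 chords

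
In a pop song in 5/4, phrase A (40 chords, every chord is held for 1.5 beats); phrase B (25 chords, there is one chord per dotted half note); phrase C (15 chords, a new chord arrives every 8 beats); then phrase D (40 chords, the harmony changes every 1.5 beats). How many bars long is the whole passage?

63 bars

A: 40 × 1.5 = 60 beats = 12 bars.
B: 25 × 3 = 75 beats = 15 bars.
C: 15 × 8 = 120 beats = 24 bars.
D: 40 × 1.5 = 60 beats = 12 bars.
Total: 12 + 15 + 24 + 12 = 63 bars.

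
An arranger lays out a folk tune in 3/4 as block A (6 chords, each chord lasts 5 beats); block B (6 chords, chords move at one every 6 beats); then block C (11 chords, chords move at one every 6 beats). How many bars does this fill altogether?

A: 6 × 5 = 30 beats = 10 bars.
B: 6 × 6 = 36 beats = 12 bars.
C: 11 × 6 = 66 beats = 22 bars.
Total: 10 + 12 + 22 = 44 bars.

44 bars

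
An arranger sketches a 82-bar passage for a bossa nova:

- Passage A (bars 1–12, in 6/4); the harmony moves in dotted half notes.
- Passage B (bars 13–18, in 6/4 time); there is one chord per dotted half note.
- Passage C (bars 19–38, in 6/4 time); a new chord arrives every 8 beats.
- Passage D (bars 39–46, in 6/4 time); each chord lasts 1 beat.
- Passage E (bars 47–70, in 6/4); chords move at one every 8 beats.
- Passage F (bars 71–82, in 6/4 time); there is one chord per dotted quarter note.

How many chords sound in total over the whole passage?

A: 12·6 = 72 beats, 72/3 = 24 chords.
B: 6·6 = 36 beats, 36/3 = 12 chords.
C: 20·6 = 120 beats, 120/8 = 15 chords.
D: 8·6 = 48 beats, 48/1 = 48 chords.
E: 24·6 = 144 beats, 144/8 = 18 chords.
F: 12·6 = 72 beats, 72/1.5 = 48 chords.
Total: 24 + 12 + 15 + 48 + 18 + 48 = 165.

165 chords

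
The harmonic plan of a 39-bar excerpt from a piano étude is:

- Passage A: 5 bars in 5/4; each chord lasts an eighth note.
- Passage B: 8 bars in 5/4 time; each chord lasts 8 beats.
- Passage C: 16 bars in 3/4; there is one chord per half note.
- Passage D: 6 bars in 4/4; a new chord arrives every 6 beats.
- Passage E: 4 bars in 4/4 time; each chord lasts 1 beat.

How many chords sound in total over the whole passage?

A has 25 beats and chords last 0.5 each, so 50 chords.
B has 40 beats and chords last 8 each, so 5 chords.
C has 48 beats and chords last 2 each, so 24 chords.
D has 24 beats and chords last 6 each, so 4 chords.
E has 16 beats and chords last 1 each, so 16 chords.
Total: 50 + 5 + 24 + 4 + 16 = 99.

99 chords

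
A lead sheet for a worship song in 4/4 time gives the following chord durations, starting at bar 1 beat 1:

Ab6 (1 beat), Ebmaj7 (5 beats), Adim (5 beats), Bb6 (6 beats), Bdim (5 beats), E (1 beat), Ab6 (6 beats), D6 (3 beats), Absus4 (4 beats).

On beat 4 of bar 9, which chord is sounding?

Beat 4 of bar 9 is beat (9−1)×4 + 4 = 36 overall.
Running totals: Ab6 ends at 1, Ebmaj7 ends at 6, Adim ends at 11, Bb6 ends at 17, Bdim ends at 22, E ends at 23, Ab6 ends at 29, D6 ends at 32, Absus4 ends at 36.
Beat 36 falls within Absus4.

Absus4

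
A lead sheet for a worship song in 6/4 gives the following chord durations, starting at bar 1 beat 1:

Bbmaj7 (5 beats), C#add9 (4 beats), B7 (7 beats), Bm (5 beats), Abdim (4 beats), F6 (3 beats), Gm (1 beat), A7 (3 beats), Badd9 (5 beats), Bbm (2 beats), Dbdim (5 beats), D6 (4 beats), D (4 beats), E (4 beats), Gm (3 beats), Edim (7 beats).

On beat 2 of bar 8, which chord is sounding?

Beat 2 of bar 8 is beat (8−1)×6 + 2 = 44 overall.
Running totals: Bbmaj7 ends at 5, C#add9 ends at 9, B7 ends at 16, Bm ends at 21, Abdim ends at 25, F6 ends at 28, Gm ends at 29, A7 ends at 32, Badd9 ends at 37, Bbm ends at 39, Dbdim ends at 44.
Beat 44 falls within Dbdim.

Dbdim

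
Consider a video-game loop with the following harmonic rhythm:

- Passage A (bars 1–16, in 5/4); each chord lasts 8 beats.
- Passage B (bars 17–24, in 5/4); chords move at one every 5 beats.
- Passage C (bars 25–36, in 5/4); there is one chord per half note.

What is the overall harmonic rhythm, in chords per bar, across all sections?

4/3 chords per bar

A: 16 × 5 = 80 beats ÷ 8 = 10 chords.
B: 8 × 5 = 40 beats ÷ 5 = 8 chords.
C: 12 × 5 = 60 beats ÷ 2 = 30 chords.
Overall: 48 chords over 36 bars → 48/36 = 4/3 chords per bar.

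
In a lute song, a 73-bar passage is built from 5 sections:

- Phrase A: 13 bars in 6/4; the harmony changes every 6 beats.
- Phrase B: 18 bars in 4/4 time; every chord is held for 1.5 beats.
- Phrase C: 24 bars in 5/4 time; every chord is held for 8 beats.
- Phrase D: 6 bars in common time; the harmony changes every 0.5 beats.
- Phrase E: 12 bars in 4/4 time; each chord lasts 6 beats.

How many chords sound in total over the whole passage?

A has 78 beats and chords last 6 each, so 13 chords.
B has 72 beats and chords last 1.5 each, so 48 chords.
C has 120 beats and chords last 8 each, so 15 chords.
D has 24 beats and chords last 0.5 each, so 48 chords.
E has 48 beats and chords last 6 each, so 8 chords.
Total: 13 + 48 + 15 + 48 + 8 = 132.

132 chords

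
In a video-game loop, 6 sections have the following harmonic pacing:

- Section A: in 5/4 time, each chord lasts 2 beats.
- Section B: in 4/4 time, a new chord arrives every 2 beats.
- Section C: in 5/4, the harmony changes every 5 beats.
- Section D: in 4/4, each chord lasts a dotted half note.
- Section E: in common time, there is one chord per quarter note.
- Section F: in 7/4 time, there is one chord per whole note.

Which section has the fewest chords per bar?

Section C

A: each chord is 2 beats in 5/4, so 2.5 per bar.
B: each chord is 2 beats in 4/4, so 2 per bar.
C: each chord is 5 beats in 5/4, so 1 per bar.
D: each chord is 3 beats in 4/4, so 4/3 per bar.
E: each chord is 1 beat in 4/4, so 4 per bar.
F: each chord is 4 beats in 7/4, so 1.75 per bar.
Slowest is C at 1 chords/bar.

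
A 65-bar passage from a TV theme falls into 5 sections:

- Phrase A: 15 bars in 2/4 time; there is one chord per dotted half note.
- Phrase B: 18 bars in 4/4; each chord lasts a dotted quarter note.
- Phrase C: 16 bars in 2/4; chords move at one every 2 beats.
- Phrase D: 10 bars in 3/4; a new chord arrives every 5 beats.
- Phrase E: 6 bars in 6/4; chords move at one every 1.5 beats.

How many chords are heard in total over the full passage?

104 chords

A: 15 bars × 2 beats = 30 beats; 3 beats/chord → 10 chords.
B: 18 bars × 4 beats = 72 beats; 1.5 beats/chord → 48 chords.
C: 16 bars × 2 beats = 32 beats; 2 beats/chord → 16 chords.
D: 10 bars × 3 beats = 30 beats; 5 beats/chord → 6 chords.
E: 6 bars × 6 beats = 36 beats; 1.5 beats/chord → 24 chords.
Total: 10 + 48 + 16 + 6 + 24 = 104.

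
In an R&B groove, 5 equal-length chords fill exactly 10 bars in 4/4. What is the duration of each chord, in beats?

10 bars × 4 beats/bar = 40 beats total.
40 beats ÷ 5 chords = 8 beats per chord.

8 beats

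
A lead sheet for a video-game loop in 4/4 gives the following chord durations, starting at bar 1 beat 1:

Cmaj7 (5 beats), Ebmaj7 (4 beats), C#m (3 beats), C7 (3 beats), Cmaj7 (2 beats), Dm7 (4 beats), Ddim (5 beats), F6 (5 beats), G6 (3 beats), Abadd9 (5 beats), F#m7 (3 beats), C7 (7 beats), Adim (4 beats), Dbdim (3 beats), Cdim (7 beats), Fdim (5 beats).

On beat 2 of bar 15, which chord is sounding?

Beat 2 of bar 15 is beat (15−1)×4 + 2 = 58 overall.
Running totals: Cmaj7 ends at 5, Ebmaj7 ends at 9, C#m ends at 12, C7 ends at 15, Cmaj7 ends at 17, Dm7 ends at 21, Ddim ends at 26, F6 ends at 31, G6 ends at 34, Abadd9 ends at 39, F#m7 ends at 42, C7 ends at 49, Adim ends at 53, Dbdim ends at 56, Cdim ends at 63.
Beat 58 falls within Cdim.

Cdim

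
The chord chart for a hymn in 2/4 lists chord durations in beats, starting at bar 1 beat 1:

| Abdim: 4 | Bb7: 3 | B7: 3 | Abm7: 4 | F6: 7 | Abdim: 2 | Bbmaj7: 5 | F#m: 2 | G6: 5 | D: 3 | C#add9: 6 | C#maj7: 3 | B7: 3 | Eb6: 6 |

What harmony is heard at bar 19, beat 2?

D

Beat 2 of bar 19 is beat (19−1)×2 + 2 = 38 overall.
Running totals: Abdim ends at 4, Bb7 ends at 7, B7 ends at 10, Abm7 ends at 14, F6 ends at 21, Abdim ends at 23, Bbmaj7 ends at 28, F#m ends at 30, G6 ends at 35, D ends at 38.
Beat 38 falls within D.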